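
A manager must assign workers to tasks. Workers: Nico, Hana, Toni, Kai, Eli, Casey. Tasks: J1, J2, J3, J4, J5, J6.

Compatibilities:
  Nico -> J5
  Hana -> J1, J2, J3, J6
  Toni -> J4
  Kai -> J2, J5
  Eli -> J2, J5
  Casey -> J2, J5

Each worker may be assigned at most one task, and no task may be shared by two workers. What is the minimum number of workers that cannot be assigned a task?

2

One maximum matching: Nico→J5, Hana→J3, Toni→J4, Kai→J2.
The set {Nico, Kai, Eli, Casey} has only 2 neighbours ({J2, J5}), so by Hall's theorem at most 4 of the 6 workers can be matched.
That matches 4 of the 6, leaving 2 unmatched; no matching can do better.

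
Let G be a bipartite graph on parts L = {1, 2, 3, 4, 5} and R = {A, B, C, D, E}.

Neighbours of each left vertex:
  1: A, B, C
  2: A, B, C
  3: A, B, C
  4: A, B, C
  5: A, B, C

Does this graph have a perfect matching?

The set {1, 2, 3, 4, 5} has only 3 neighbours ({A, B, C}), so by Hall's theorem at most 3 of the 5 left vertices can be matched.
Hence no matching covers every left vertex.

No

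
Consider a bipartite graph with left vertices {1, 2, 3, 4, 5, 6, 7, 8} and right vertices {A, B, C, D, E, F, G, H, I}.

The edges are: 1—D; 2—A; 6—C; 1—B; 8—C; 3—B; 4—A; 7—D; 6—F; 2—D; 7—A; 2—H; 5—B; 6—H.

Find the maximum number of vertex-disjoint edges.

One maximum matching: 1–D, 2–H, 3–B, 4–A, 6–F, 8–C.
The set {1, 3, 4, 5, 7} has only 3 neighbours ({A, B, D}), so by Hall's theorem at most 6 of the 8 left vertices can be matched.

6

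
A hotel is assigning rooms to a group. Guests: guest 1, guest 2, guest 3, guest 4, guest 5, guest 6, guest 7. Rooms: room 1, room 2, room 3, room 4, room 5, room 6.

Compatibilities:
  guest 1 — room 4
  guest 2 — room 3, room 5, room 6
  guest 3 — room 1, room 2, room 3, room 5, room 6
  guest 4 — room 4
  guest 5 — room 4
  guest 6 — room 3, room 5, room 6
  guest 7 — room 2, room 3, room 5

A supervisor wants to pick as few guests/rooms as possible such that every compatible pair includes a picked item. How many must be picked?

{guest 2, guest 3, guest 6, guest 7, room 4} is a vertex cover of size 5: every edge has an endpoint in this set.
No smaller cover exists because guest 1–room 4, guest 2–room 5, guest 3–room 2, guest 6–room 6, guest 7–room 3 is a matching of size 5, and a cover must include an endpoint of each of these disjoint edges (König's theorem).

5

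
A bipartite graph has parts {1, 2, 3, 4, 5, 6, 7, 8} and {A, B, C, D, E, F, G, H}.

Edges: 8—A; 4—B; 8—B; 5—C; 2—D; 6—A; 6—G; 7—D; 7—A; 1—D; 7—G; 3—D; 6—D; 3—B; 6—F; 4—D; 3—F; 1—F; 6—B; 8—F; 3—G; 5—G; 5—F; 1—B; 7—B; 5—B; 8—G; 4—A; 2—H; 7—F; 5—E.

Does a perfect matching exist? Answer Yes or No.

The set {1, 3, 4, 6, 7, 8} has only 5 neighbours ({A, B, D, F, G}), so by Hall's theorem at most 7 of the 8 left vertices can be matched.
Hence no matching covers every left vertex.

No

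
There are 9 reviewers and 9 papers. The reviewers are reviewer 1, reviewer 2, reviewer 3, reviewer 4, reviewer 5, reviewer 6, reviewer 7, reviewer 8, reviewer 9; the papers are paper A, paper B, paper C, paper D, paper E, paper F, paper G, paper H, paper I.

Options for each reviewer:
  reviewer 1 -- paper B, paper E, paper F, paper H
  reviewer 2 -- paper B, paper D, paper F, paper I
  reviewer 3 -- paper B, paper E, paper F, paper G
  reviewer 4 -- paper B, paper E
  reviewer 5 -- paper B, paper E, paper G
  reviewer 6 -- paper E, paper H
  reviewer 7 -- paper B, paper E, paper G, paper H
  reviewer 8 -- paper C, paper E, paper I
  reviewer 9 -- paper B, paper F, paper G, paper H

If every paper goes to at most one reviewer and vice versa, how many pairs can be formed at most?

One maximum matching: reviewer 1–paper H, reviewer 2–paper D, reviewer 3–paper F, reviewer 4–paper B, reviewer 5–paper G, reviewer 6–paper E, reviewer 8–paper I.
The set {reviewer 1, reviewer 3, reviewer 4, reviewer 5, reviewer 6, reviewer 7, reviewer 9} has only 5 neighbours ({paper B, paper E, paper F, paper G, paper H}), so by Hall's theorem at most 7 of the 9 reviewers can be matched.

7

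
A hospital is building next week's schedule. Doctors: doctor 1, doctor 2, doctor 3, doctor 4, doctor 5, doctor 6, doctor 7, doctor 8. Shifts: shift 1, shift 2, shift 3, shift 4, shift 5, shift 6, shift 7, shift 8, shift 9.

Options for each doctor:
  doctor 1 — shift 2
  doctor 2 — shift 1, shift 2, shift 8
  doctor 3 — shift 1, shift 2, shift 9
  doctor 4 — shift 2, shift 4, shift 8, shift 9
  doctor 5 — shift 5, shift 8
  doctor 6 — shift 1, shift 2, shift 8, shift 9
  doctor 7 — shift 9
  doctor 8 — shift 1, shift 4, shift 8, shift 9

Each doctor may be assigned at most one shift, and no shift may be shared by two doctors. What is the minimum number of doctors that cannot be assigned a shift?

One maximum matching: doctor 1–shift 2, doctor 2–shift 1, doctor 3–shift 9, doctor 4–shift 4, doctor 5–shift 5, doctor 6–shift 8.
The set {doctor 1, doctor 2, doctor 3, doctor 4, doctor 6, doctor 7, doctor 8} has only 5 neighbours ({shift 1, shift 2, shift 4, shift 8, shift 9}), so by Hall's theorem at most 6 of the 8 doctors can be matched.
That matches 6 of the 8, leaving 2 unmatched; no matching can do better.

2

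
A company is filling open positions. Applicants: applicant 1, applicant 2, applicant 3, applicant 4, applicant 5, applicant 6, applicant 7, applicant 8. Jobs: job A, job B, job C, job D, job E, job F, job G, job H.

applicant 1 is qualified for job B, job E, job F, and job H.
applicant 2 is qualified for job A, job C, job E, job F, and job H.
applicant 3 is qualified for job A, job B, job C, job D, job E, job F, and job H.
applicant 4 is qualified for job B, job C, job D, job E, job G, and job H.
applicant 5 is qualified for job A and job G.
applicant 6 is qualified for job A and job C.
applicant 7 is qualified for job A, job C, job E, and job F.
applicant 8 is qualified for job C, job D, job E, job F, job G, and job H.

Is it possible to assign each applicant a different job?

Yes

One maximum matching: applicant 1-job B, applicant 2-job C, applicant 3-job D, applicant 4-job H, applicant 5-job G, applicant 6-job A, applicant 7-job E, applicant 8-job F.
Every applicant is matched, so this is a perfect matching.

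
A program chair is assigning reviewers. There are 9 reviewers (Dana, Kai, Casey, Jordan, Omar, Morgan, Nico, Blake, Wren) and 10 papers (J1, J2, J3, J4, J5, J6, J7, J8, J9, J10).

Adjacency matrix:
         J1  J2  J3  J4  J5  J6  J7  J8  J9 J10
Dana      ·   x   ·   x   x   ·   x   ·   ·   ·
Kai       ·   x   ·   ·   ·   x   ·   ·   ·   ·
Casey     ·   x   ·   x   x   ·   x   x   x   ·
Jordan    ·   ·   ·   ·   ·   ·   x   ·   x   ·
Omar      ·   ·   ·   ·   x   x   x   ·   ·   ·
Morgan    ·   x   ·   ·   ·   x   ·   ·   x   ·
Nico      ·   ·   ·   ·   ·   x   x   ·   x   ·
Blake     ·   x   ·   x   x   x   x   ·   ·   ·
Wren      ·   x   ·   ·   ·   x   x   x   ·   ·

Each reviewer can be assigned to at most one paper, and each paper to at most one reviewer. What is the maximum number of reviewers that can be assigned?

One maximum matching: Dana-J4, Kai-J2, Casey-J8, Jordan-J7, Omar-J5, Morgan-J6, Nico-J9.
The set {Dana, Kai, Casey, Jordan, Omar, Morgan, Nico, Blake, Wren} has only 7 neighbours ({J2, J4, J5, J6, J7, J8, J9}), so by Hall's theorem at most 7 of the 9 reviewers can be matched.

7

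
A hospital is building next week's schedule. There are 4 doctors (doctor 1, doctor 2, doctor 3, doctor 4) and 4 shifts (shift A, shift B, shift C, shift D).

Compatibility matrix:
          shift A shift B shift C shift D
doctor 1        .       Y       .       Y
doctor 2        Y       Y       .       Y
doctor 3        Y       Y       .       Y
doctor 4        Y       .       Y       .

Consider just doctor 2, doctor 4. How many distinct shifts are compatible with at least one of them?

The union of neighbours of {doctor 2, doctor 4} is {shift A, shift B, shift C, shift D}, which has 4 elements.
Since |N(S)| = 4 ≥ |S| = 2, Hall's condition holds for this subset.

4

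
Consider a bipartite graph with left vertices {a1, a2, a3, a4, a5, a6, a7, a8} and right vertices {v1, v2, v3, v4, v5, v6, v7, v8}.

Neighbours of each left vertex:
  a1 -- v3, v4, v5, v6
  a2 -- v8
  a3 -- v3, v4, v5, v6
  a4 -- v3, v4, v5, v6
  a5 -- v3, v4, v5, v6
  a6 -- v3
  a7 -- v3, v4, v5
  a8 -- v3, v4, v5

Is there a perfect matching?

No

The set {a1, a3, a4, a5, a6, a7, a8} has only 4 neighbours ({v3, v4, v5, v6}), so by Hall's theorem at most 5 of the 8 left vertices can be matched.
Hence no matching covers every left vertex.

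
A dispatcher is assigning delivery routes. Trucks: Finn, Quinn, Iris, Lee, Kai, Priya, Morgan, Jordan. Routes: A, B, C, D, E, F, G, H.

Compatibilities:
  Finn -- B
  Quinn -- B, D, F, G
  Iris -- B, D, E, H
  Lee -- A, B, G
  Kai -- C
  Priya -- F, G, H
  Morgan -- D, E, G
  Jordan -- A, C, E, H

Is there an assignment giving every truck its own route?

One maximum matching: Finn→B, Quinn→F, Iris→H, Lee→A, Kai→C, Priya→G, Morgan→D, Jordan→E.
All 8 trucks are covered.

Yes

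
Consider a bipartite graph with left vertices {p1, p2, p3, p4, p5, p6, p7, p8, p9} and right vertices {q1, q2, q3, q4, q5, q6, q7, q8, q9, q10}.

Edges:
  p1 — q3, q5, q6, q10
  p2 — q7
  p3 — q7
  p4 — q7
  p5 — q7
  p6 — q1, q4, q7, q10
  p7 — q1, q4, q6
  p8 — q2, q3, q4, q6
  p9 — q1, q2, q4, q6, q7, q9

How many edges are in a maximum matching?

6

A valid assignment of size 6: p1→q5, p2→q7, p6→q10, p7→q4, p8→q6, p9→q9.
The set {p2, p3, p4, p5} has only 1 neighbour ({q7}), so by Hall's theorem at most 6 of the 9 left vertices can be matched.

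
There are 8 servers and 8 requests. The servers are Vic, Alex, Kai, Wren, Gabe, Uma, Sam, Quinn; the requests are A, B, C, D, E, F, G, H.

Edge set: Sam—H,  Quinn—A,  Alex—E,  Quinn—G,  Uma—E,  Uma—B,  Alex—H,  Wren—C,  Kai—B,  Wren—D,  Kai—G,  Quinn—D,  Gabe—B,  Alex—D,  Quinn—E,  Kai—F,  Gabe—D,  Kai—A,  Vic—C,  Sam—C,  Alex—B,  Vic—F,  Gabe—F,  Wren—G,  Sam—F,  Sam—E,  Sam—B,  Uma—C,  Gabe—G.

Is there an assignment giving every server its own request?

A valid assignment of size 8: Vic→F, Alex→B, Kai→A, Wren→G, Gabe→D, Uma→C, Sam→H, Quinn→E.
All 8 servers are covered.

Yes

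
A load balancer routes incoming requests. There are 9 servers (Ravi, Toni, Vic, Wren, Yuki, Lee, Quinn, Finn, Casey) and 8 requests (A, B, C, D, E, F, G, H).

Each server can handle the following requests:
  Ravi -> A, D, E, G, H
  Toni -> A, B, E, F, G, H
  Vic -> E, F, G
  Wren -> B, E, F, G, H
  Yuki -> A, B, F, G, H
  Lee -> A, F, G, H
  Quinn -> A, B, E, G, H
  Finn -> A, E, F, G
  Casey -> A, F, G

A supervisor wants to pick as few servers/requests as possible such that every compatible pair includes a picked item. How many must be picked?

7

The 7 edges Ravi–D, Toni–B, Vic–F, Wren–E, Yuki–A, Lee–H, Quinn–G form a matching, so any vertex cover needs at least 7 vertices (one per matched edge).
Conversely {Ravi, A, B, E, F, G, H} meets every edge and has exactly 7 vertices, so 7 is optimal.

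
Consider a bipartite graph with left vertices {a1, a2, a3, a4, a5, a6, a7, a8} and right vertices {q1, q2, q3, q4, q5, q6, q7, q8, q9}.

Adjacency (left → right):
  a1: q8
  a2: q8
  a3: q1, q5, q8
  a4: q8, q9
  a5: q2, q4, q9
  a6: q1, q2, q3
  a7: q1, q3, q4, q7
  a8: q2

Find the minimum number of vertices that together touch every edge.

{a3, a4, a5, a6, a7, a8, q8} is a vertex cover of size 7: every edge has an endpoint in this set.
No smaller cover exists because a1–q8, a3–q5, a4–q9, a5–q4, a6–q3, a7–q7, a8–q2 is a matching of size 7, and a cover must include an endpoint of each of these disjoint edges (König's theorem).

7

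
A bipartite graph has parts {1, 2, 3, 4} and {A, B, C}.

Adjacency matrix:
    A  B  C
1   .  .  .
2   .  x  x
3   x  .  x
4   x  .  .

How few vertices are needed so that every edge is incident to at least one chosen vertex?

A maximum matching has 3 edges (e.g. 2–B, 3–C, 4–A).
By König's theorem the minimum vertex cover has the same size. One such cover is {2, 3, 4}.

3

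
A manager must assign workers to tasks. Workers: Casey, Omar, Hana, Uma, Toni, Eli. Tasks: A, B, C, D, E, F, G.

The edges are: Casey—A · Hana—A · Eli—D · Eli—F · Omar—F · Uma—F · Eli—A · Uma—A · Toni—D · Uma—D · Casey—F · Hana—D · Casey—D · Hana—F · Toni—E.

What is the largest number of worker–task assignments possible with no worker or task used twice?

4

For example, pair Casey–A, Omar–F, Hana–D, Toni–E.
The set {Casey, Omar, Hana, Uma, Eli} has only 3 neighbours ({A, D, F}), so by Hall's theorem at most 4 of the 6 workers can be matched.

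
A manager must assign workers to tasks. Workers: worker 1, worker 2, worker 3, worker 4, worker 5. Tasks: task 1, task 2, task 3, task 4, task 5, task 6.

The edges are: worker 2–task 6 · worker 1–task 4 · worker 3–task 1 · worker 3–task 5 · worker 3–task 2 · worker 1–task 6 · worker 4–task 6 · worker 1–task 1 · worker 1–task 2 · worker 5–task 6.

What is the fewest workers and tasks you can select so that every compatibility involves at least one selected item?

A maximum matching has 3 edges (e.g. worker 1–task 1, worker 2–task 6, worker 3–task 2).
By König's theorem the minimum vertex cover has the same size. One such cover is {worker 1, worker 3, task 6}.

3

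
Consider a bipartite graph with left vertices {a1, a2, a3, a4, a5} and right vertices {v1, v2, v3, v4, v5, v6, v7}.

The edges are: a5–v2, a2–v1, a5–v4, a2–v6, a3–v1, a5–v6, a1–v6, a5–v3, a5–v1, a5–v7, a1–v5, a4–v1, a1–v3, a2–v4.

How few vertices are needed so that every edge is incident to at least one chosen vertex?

4

A maximum matching has 4 edges (e.g. a1–v6, a2–v4, a3–v1, a5–v3).
By König's theorem the minimum vertex cover has the same size. One such cover is {a1, a2, a5, v1}.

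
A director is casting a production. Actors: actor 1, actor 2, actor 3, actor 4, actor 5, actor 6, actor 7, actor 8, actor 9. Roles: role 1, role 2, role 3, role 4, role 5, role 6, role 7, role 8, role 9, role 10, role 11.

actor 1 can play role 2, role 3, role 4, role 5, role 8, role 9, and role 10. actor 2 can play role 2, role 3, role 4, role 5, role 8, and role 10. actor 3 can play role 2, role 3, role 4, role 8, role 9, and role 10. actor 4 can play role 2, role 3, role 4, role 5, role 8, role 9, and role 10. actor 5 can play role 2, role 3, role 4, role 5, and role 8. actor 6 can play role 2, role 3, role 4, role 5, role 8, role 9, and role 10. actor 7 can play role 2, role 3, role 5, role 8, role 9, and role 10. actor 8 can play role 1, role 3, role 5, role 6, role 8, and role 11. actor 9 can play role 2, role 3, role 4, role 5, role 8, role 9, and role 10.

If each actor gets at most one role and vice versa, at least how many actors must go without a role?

For example, pair actor 1-role 2, actor 2-role 4, actor 3-role 3, actor 4-role 10, actor 5-role 5, actor 6-role 8, actor 7-role 9, actor 8-role 1.
The set {actor 1, actor 2, actor 3, actor 4, actor 5, actor 6, actor 7, actor 9} has only 7 neighbours ({role 10, role 2, role 3, role 4, role 5, role 8, role 9}), so by Hall's theorem at most 8 of the 9 actors can be matched.
That matches 8 of the 9, leaving 1 unmatched; no matching can do better.

1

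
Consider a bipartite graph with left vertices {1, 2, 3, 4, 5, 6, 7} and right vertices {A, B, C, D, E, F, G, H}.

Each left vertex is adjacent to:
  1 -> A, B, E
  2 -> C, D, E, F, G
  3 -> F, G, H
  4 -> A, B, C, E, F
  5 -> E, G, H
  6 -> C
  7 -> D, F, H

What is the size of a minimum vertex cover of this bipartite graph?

7

A maximum matching has 7 edges (e.g. 1–B, 2–E, 3–G, 4–A, 5–H, 6–C, 7–F).
By König's theorem the minimum vertex cover has the same size. One such cover is {1, 2, 3, 4, 5, 6, 7}.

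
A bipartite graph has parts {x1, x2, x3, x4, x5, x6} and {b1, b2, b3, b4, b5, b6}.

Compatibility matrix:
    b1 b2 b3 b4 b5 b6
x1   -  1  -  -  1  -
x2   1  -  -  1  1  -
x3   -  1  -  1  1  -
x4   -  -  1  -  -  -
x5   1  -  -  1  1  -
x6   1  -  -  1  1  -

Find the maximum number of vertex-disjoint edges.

A valid assignment of size 5: x1→b2, x2→b1, x3→b4, x4→b3, x5→b5.
The set {x1, x2, x3, x5, x6} has only 4 neighbours ({b1, b2, b4, b5}), so by Hall's theorem at most 5 of the 6 left vertices can be matched.

5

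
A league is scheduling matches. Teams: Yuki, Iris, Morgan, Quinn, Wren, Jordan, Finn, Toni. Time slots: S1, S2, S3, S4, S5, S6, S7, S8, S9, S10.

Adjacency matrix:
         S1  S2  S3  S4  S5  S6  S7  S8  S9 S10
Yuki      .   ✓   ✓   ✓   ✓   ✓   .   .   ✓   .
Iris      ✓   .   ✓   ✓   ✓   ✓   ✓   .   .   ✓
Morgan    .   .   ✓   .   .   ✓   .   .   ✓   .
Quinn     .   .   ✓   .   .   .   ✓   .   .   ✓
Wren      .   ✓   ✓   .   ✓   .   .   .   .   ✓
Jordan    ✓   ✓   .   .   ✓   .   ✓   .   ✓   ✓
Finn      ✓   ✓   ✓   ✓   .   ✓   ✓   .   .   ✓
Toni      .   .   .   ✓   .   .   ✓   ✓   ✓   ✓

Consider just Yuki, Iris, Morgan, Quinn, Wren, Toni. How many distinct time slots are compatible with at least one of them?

The union of neighbours of {Yuki, Iris, Morgan, Quinn, Wren, Toni} is {S1, S2, S3, S4, S5, S6, S7, S8, S9, S10}, which has 10 elements.
Since |N(S)| = 10 ≥ |S| = 6, Hall's condition holds for this subset.

10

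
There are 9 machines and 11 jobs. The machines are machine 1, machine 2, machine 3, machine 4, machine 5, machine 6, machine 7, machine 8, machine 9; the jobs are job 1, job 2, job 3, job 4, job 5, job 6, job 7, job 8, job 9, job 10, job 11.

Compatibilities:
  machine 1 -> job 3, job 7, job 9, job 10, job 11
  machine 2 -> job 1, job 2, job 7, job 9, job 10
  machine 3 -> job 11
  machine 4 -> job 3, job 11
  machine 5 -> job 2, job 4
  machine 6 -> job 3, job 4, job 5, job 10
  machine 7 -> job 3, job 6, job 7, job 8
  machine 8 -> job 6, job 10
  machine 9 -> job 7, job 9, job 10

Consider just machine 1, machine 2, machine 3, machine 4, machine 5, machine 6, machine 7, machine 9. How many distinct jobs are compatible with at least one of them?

The union of neighbours of {machine 1, machine 2, machine 3, machine 4, machine 5, machine 6, machine 7, machine 9} is {job 1, job 2, job 3, job 4, job 5, job 6, job 7, job 8, job 9, job 10, job 11}, which has 11 elements.
Since |N(S)| = 11 ≥ |S| = 8, Hall's condition holds for this subset.

11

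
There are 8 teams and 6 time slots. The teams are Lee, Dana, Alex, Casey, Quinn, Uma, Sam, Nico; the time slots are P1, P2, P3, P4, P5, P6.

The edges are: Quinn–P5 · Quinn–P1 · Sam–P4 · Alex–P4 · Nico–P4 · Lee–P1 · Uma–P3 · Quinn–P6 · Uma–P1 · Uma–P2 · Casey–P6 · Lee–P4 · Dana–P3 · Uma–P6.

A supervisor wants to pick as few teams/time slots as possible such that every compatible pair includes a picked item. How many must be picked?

6

{Lee, Dana, Casey, Quinn, Uma, P4} is a vertex cover of size 6: every edge has an endpoint in this set.
No smaller cover exists because Lee–P1, Dana–P3, Alex–P4, Casey–P6, Quinn–P5, Uma–P2 is a matching of size 6, and a cover must include an endpoint of each of these disjoint edges (König's theorem).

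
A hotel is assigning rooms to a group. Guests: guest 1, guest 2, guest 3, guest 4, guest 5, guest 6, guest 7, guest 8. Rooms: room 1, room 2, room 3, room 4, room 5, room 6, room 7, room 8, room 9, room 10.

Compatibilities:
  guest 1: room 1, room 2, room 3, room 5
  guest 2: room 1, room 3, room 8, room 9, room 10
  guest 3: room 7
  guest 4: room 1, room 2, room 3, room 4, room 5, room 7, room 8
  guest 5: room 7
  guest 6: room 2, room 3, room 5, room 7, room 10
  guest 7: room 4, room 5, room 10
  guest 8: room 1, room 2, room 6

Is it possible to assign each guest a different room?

No

The set {guest 3, guest 5} has only 1 neighbour ({room 7}), so by Hall's theorem at most 7 of the 8 guests can be matched.
Hence no matching covers every guest.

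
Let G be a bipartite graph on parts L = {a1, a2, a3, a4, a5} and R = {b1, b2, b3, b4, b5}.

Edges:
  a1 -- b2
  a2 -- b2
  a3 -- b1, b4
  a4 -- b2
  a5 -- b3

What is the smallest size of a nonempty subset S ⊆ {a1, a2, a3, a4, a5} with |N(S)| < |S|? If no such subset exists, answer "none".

Take S = {a1, a2}. Its neighbourhood is {b2}, so |N(S)| = 1 < |S| = 2.
No single vertex violates Hall's condition since each has at least one neighbour, so 2 is the minimum.

2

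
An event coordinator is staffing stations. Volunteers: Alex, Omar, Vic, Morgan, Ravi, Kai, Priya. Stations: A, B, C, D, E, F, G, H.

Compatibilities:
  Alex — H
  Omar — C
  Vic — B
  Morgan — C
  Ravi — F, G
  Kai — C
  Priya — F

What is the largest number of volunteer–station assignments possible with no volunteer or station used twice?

One maximum matching: Alex–H, Omar–C, Vic–B, Ravi–G, Priya–F.
The set {Omar, Morgan, Kai} has only 1 neighbour ({C}), so by Hall's theorem at most 5 of the 7 volunteers can be matched.

5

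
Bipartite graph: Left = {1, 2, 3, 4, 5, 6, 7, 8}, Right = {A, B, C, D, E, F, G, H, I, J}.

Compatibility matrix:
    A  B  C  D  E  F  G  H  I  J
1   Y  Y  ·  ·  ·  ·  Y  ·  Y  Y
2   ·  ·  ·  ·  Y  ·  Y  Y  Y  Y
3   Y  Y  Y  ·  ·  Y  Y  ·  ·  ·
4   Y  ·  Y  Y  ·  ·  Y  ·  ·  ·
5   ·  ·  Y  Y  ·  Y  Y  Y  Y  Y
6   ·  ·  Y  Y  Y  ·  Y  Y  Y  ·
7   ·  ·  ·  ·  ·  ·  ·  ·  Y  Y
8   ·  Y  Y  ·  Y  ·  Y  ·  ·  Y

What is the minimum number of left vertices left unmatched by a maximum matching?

0

For example, pair 1-G, 2-H, 3-A, 4-C, 5-F, 6-E, 7-I, 8-J.
This saturates every left vertex, so 8 is the maximum.
That matches 8 of the 8, leaving 0 unmatched; no matching can do better.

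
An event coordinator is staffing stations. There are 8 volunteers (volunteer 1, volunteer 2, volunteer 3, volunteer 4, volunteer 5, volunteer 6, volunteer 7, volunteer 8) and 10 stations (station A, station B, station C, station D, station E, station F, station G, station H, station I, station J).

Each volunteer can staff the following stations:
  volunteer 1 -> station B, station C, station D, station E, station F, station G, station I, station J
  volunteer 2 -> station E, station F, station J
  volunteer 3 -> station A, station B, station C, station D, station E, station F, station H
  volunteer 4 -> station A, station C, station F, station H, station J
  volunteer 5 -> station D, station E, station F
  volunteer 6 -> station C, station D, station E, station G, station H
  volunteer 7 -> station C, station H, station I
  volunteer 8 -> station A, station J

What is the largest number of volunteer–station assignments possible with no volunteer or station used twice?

8

A valid assignment of size 8: volunteer 1–station I, volunteer 2–station E, volunteer 3–station B, volunteer 4–station J, volunteer 5–station F, volunteer 6–station C, volunteer 7–station H, volunteer 8–station A.
All 8 volunteers are matched, so no larger matching exists.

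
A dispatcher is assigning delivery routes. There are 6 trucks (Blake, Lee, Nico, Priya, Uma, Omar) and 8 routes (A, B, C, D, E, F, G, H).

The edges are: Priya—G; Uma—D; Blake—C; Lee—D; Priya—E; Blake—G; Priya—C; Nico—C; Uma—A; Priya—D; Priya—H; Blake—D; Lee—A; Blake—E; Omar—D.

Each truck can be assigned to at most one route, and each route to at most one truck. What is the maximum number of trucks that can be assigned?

5

One maximum matching: Blake-E, Lee-A, Nico-C, Priya-G, Uma-D.
The set {Lee, Uma, Omar} has only 2 neighbours ({A, D}), so by Hall's theorem at most 5 of the 6 trucks can be matched.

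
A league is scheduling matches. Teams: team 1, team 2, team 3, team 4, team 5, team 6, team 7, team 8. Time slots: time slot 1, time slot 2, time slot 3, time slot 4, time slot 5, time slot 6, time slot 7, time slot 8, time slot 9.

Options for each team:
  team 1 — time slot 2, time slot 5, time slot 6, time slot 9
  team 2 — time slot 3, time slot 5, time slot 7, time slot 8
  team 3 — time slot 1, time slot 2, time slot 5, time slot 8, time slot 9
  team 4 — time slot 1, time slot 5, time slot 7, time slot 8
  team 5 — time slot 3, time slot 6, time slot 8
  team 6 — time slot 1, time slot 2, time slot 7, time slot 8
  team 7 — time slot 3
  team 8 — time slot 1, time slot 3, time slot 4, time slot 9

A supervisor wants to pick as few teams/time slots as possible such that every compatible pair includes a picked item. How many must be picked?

8

{team 1, team 2, team 3, team 4, team 5, team 6, team 7, team 8} is a vertex cover of size 8: every edge has an endpoint in this set.
No smaller cover exists because team 1–time slot 9, team 2–time slot 7, team 3–time slot 5, team 4–time slot 1, team 5–time slot 8, team 6–time slot 2, team 7–time slot 3, team 8–time slot 4 is a matching of size 8, and a cover must include an endpoint of each of these disjoint edges (König's theorem).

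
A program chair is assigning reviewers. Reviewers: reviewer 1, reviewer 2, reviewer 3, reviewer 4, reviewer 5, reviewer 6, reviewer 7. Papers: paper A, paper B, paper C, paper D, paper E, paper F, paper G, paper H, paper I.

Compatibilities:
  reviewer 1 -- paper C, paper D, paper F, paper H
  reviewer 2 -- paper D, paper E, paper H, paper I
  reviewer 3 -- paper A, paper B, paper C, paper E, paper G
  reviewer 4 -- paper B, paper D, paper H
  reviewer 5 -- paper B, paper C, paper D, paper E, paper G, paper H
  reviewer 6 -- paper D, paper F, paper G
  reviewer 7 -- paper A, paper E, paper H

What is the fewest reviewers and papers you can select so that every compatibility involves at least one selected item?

A maximum matching has 7 edges (e.g. reviewer 1–paper H, reviewer 2–paper I, reviewer 3–paper C, reviewer 4–paper B, reviewer 5–paper G, reviewer 6–paper D, reviewer 7–paper E).
By König's theorem the minimum vertex cover has the same size. One such cover is {reviewer 1, reviewer 2, reviewer 3, reviewer 4, reviewer 5, reviewer 6, reviewer 7}.

7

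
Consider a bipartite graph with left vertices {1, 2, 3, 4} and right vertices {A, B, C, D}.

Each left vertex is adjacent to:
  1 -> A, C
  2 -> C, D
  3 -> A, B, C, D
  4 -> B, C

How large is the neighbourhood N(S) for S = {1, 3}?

4

The union of neighbours of {1, 3} is {A, B, C, D}, which has 4 elements.
Since |N(S)| = 4 ≥ |S| = 2, Hall's condition holds for this subset.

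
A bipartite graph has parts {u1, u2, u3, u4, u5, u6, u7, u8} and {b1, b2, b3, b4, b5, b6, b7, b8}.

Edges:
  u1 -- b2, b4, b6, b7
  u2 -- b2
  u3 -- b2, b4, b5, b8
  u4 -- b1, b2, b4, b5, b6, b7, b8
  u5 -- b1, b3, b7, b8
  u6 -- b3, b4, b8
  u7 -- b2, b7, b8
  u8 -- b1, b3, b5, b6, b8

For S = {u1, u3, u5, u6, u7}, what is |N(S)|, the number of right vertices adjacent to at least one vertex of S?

The union of neighbours of {u1, u3, u5, u6, u7} is {b1, b2, b3, b4, b5, b6, b7, b8}, which has 8 elements.
Since |N(S)| = 8 ≥ |S| = 5, Hall's condition holds for this subset.

8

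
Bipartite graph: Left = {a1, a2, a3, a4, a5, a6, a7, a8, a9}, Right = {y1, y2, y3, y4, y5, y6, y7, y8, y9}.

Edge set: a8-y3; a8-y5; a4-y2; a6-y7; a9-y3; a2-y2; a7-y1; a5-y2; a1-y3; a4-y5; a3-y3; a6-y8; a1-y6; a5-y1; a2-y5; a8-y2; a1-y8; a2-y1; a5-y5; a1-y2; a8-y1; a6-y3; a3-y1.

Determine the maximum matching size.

6

A valid assignment of size 6: a1–y6, a2–y2, a3–y3, a4–y5, a5–y1, a6–y8.
The set {a2, a3, a4, a5, a7, a8, a9} has only 4 neighbours ({y1, y2, y3, y5}), so by Hall's theorem at most 6 of the 9 left vertices can be matched.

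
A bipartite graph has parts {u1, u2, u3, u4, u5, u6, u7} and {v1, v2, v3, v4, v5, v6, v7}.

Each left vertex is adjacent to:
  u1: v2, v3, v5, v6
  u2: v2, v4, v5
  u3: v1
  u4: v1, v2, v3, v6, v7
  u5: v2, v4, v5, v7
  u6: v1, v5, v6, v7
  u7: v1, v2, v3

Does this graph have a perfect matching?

Yes

One maximum matching: u1–v6, u2–v5, u3–v1, u4–v3, u5–v4, u6–v7, u7–v2.
All 7 left vertices are covered.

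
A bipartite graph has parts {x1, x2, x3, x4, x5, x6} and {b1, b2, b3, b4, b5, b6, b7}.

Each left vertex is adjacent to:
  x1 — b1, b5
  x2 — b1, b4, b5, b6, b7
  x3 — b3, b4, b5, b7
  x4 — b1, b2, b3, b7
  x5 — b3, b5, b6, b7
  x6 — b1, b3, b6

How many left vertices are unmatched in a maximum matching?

For example, pair x1→b5, x2→b1, x3→b4, x4→b7, x5→b6, x6→b3.
All 6 left vertices are matched, so no larger matching exists.
That matches 6 of the 6, leaving 0 unmatched; no matching can do better.

0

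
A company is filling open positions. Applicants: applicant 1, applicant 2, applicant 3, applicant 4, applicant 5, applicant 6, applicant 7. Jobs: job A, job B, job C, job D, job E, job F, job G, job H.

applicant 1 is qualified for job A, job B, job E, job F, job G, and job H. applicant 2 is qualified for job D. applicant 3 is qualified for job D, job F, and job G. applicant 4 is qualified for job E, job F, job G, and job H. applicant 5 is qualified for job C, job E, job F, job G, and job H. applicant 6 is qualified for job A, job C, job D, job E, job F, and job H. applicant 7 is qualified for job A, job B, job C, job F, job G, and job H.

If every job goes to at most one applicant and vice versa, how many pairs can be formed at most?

7

One maximum matching: applicant 1–job B, applicant 2–job D, applicant 3–job G, applicant 4–job E, applicant 5–job C, applicant 6–job H, applicant 7–job F.
This saturates every applicant, so 7 is the maximum.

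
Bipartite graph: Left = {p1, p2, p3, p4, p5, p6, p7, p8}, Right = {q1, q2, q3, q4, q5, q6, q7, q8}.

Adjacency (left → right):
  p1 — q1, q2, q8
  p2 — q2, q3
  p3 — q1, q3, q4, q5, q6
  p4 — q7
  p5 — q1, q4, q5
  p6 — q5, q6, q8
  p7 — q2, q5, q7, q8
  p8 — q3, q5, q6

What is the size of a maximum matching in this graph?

8

A valid assignment of size 8: p1–q1, p2–q3, p3–q4, p4–q7, p5–q5, p6–q8, p7–q2, p8–q6.
All 8 left vertices are matched, so no larger matching exists.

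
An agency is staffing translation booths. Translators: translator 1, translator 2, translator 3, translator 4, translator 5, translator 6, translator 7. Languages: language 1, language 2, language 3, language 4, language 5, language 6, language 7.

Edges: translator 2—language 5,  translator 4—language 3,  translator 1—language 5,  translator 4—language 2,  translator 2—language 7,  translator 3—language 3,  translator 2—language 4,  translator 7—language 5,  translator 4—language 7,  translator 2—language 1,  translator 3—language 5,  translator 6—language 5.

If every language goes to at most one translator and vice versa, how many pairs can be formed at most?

One maximum matching: translator 1→language 5, translator 2→language 4, translator 3→language 3, translator 4→language 7.
The set {translator 1, translator 5, translator 6, translator 7} has only 1 neighbour ({language 5}), so by Hall's theorem at most 4 of the 7 translators can be matched.

4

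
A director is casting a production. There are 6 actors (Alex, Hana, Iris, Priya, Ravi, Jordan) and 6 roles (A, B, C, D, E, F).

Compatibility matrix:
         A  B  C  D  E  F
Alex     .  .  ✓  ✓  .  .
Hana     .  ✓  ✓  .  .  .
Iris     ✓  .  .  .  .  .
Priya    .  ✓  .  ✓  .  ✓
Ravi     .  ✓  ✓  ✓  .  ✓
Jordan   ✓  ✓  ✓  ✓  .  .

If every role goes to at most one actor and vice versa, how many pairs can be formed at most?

A valid assignment of size 5: Alex-D, Hana-C, Iris-A, Priya-F, Ravi-B.
The set {Alex, Hana, Iris, Priya, Ravi, Jordan} has only 5 neighbours ({A, B, C, D, F}), so by Hall's theorem at most 5 of the 6 actors can be matched.

5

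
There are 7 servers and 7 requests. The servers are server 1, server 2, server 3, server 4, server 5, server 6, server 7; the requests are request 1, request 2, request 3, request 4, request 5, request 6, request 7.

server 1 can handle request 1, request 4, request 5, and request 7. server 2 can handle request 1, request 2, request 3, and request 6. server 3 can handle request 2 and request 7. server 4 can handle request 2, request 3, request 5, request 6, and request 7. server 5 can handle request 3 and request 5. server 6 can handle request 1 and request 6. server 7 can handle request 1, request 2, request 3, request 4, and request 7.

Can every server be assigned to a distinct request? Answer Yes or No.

Yes

A valid assignment of size 7: server 1→request 4, server 2→request 3, server 3→request 2, server 4→request 6, server 5→request 5, server 6→request 1, server 7→request 7.
Every server is matched, so this is a perfect matching.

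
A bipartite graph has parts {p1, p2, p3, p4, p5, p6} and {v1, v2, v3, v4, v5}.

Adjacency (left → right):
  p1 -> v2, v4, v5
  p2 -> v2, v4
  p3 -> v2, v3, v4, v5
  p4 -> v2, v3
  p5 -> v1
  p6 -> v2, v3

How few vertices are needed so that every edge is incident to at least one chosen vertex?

The 5 edges p1–v5, p2–v4, p3–v3, p4–v2, p5–v1 form a matching, so any vertex cover needs at least 5 vertices (one per matched edge).
Conversely {p5, v2, v3, v4, v5} meets every edge and has exactly 5 vertices, so 5 is optimal.

5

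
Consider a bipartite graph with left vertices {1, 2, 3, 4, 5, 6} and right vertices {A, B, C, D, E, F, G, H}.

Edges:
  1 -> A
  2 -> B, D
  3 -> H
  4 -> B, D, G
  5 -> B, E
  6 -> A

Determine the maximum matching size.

A valid assignment of size 5: 1-A, 2-D, 3-H, 4-G, 5-B.
The set {1, 6} has only 1 neighbour ({A}), so by Hall's theorem at most 5 of the 6 left vertices can be matched.

5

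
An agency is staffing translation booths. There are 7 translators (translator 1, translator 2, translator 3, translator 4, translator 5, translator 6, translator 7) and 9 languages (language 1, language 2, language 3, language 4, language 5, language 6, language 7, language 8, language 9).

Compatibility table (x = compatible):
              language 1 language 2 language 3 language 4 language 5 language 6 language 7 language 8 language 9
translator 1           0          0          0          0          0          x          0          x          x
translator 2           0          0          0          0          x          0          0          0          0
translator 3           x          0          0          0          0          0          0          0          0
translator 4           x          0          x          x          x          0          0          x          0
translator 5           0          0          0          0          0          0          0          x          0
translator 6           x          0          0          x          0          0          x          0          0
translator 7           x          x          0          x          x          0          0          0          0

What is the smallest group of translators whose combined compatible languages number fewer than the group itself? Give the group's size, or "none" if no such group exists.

A matching saturating every translator exists, for instance translator 1→language 9, translator 2→language 5, translator 3→language 1, translator 4→language 3, translator 5→language 8, translator 6→language 7, translator 7→language 2.
By Hall's marriage theorem, this means |N(S)| ≥ |S| for every subset S, so no violating subset exists.

none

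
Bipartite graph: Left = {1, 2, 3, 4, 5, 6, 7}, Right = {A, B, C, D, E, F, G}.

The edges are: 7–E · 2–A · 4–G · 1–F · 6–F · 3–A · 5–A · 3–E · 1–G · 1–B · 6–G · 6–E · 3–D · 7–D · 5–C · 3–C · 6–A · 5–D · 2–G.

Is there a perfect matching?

Yes

One maximum matching: 1→B, 2→A, 3→C, 4→G, 5→D, 6→F, 7→E.
Every left vertex is matched, so this is a perfect matching.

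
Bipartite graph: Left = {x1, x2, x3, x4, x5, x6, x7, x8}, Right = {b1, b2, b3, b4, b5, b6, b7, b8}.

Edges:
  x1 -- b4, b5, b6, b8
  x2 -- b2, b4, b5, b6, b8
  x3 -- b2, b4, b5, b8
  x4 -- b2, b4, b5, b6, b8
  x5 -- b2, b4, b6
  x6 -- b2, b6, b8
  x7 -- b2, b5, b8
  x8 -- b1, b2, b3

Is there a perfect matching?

No

The set {x1, x2, x3, x4, x5, x6, x7} has only 5 neighbours ({b2, b4, b5, b6, b8}), so by Hall's theorem at most 6 of the 8 left vertices can be matched.
Hence no matching covers every left vertex.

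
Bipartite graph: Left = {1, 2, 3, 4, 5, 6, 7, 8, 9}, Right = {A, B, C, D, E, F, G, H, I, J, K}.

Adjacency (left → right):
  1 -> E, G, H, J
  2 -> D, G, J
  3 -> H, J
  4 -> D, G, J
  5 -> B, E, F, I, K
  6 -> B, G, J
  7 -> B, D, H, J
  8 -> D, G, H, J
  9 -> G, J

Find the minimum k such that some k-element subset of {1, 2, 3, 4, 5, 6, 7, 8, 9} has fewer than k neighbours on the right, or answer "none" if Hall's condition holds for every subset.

5

Take S = {2, 3, 4, 8, 9}. Its neighbourhood is {D, G, H, J}, so |N(S)| = 4 < |S| = 5.
Every subset of size less than 5 has at least as many neighbours as members, so 5 is the minimum.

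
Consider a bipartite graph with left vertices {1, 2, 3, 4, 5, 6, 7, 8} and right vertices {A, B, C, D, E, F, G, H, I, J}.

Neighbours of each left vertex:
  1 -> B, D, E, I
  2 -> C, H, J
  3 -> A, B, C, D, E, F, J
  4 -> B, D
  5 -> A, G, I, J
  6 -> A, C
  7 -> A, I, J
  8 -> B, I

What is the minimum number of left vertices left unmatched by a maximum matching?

0

For example, pair 1→E, 2→H, 3→J, 4→D, 5→I, 6→C, 7→A, 8→B.
This saturates every left vertex, so 8 is the maximum.
That matches 8 of the 8, leaving 0 unmatched; no matching can do better.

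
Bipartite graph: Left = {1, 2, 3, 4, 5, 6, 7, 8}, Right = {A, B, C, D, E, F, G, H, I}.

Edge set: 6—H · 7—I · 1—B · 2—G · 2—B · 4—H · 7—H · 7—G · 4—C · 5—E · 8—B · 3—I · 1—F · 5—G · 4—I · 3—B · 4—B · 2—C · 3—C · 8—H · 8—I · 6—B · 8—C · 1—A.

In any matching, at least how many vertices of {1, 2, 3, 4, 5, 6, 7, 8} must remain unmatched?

1

One maximum matching: 1-F, 2-B, 3-I, 4-C, 5-E, 6-H, 7-G.
The set {2, 3, 4, 6, 7, 8} has only 5 neighbours ({B, C, G, H, I}), so by Hall's theorem at most 7 of the 8 left vertices can be matched.
That matches 7 of the 8, leaving 1 unmatched; no matching can do better.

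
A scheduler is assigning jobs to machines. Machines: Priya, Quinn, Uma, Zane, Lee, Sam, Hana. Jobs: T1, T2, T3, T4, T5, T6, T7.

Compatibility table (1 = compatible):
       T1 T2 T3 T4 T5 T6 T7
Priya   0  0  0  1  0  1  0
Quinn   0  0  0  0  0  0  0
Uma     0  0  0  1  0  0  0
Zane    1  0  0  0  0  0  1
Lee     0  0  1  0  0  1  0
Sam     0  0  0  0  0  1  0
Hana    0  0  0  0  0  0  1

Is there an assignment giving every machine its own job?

No

The set {Priya, Quinn, Uma, Sam} has only 2 neighbours ({T4, T6}), so by Hall's theorem at most 5 of the 7 machines can be matched.
Hence no matching covers every machine.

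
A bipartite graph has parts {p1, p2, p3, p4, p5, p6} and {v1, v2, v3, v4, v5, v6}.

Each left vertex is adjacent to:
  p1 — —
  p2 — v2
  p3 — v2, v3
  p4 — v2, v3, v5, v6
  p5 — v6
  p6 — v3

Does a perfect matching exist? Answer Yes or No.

The set {p1, p2, p3, p6} has only 2 neighbours ({v2, v3}), so by Hall's theorem at most 4 of the 6 left vertices can be matched.
Hence no matching covers every left vertex.

No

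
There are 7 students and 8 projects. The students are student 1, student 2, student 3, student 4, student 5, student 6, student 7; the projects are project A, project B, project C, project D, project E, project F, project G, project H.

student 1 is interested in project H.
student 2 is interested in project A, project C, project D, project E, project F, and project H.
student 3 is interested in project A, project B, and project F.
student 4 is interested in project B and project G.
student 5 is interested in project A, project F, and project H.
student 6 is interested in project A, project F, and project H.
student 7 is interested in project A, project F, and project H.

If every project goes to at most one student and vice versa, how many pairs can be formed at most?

6

One maximum matching: student 1-project H, student 2-project C, student 3-project B, student 4-project G, student 5-project F, student 6-project A.
The set {student 1, student 5, student 6, student 7} has only 3 neighbours ({project A, project F, project H}), so by Hall's theorem at most 6 of the 7 students can be matched.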